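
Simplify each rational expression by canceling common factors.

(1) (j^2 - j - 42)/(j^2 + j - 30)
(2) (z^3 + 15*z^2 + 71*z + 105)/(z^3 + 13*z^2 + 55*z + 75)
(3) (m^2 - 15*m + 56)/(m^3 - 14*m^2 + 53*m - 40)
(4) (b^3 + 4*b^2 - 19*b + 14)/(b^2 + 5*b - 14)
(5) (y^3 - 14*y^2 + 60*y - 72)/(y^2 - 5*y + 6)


(1) = (j - 7)/(j - 5)
(2) = (z + 7)/(z + 5)
(3) = (m - 7)/(m^2 - 6*m + 5)
(4) = b - 1
(5) = (y^2 - 12*y + 36)/(y - 3)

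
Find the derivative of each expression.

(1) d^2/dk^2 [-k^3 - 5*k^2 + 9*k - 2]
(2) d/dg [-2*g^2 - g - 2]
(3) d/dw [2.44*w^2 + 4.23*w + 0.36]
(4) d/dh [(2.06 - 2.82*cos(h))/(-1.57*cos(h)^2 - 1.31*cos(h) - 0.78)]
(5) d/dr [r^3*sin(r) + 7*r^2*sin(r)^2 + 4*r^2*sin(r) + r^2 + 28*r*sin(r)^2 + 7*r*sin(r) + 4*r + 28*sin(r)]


(1) = -6*k - 10
(2) = -4*g - 1
(3) = 4.88*w + 4.23
(4) = (4.4274*cos(h)^2 - 6.4684*cos(h) - 4.8982)*sin(h)/(2.4649*cos(h)^4 + 4.1134*cos(h)^3 + 4.1653*cos(h)^2 + 2.0436*cos(h) + 0.6084)
(5) = r^3*cos(r) + 3*r^2*sin(r) + 7*r^2*sin(2*r) + 4*r^2*cos(r) + 14*r*sin(r)^2 + 8*r*sin(r) + 28*r*sin(2*r) + 7*r*cos(r) + 2*r + 28*sin(r)^2 + 7*sin(r) + 28*cos(r) + 4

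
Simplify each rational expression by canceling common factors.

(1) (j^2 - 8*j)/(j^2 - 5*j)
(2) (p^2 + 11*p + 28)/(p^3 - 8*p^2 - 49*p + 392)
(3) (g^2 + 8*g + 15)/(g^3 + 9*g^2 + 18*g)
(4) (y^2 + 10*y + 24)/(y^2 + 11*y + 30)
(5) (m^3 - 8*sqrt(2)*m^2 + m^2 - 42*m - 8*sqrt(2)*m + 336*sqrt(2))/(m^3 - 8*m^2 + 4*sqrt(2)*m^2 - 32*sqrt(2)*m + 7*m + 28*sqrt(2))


(1) = (j - 8)/(j - 5)
(2) = (p + 4)/(p^2 - 15*p + 56)
(3) = (g + 5)/(g^2 + 6*g)
(4) = (y + 4)/(y + 5)
(5) = (m^3 + m^2*(1 - 8*sqrt(2)) + m*(-42 - 8*sqrt(2)) + 336*sqrt(2))/(m^3 + m^2*(-8 + 4*sqrt(2)) + m*(7 - 32*sqrt(2)) + 28*sqrt(2))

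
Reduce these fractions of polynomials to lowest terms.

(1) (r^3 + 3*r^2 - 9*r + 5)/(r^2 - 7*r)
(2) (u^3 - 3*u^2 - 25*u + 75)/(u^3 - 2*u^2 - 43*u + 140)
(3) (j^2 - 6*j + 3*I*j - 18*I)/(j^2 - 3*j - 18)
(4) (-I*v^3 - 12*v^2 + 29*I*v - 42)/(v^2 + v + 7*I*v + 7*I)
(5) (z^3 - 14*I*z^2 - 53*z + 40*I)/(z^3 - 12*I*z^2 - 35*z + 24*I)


(1) = (r^3 + 3*r^2 - 9*r + 5)/(r^2 - 7*r)
(2) = (u^2 + 2*u - 15)/(u^2 + 3*u - 28)
(3) = (j + 3*I)/(j + 3)
(4) = (-I*v^3 - 12*v^2 + 29*I*v - 42)/(v^2 + v*(1 + 7*I) + 7*I)
(5) = (z - 5*I)/(z - 3*I)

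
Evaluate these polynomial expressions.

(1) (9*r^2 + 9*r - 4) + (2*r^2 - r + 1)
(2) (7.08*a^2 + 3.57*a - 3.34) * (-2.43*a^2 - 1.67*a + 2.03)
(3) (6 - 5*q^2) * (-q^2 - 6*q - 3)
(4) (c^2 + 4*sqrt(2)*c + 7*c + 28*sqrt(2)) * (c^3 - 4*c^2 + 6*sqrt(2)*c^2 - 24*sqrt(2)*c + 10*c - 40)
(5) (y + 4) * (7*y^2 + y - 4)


(1) = 11*r^2 + 8*r - 3
(2) = -17.2044*a^4 - 20.4987*a^3 + 16.5267*a^2 + 12.8249*a - 6.7802
(3) = 5*q^4 + 30*q^3 + 9*q^2 - 36*q - 18
(4) = c^5 + 3*c^4 + 10*sqrt(2)*c^4 + 30*c^3 + 30*sqrt(2)*c^3 - 240*sqrt(2)*c^2 + 174*c^2 - 1624*c + 120*sqrt(2)*c - 1120*sqrt(2)
(5) = 7*y^3 + 29*y^2 - 16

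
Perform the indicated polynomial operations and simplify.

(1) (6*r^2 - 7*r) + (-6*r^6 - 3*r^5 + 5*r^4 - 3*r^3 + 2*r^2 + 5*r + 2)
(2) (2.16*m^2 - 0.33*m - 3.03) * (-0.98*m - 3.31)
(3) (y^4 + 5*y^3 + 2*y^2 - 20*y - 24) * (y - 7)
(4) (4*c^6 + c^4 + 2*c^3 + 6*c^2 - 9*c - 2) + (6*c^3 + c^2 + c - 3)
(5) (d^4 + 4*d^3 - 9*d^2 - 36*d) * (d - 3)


(1) = -6*r^6 - 3*r^5 + 5*r^4 - 3*r^3 + 8*r^2 - 2*r + 2
(2) = -2.1168*m^3 - 6.8262*m^2 + 4.0617*m + 10.0293
(3) = y^5 - 2*y^4 - 33*y^3 - 34*y^2 + 116*y + 168
(4) = 4*c^6 + c^4 + 8*c^3 + 7*c^2 - 8*c - 5
(5) = d^5 + d^4 - 21*d^3 - 9*d^2 + 108*d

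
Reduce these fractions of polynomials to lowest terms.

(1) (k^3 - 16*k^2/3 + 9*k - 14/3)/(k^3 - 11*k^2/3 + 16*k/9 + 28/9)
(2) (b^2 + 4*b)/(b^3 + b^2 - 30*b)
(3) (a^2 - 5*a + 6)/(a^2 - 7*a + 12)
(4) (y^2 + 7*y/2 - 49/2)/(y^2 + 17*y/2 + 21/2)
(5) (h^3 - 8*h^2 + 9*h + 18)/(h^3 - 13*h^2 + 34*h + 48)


(1) = (3*k - 3)/(3*k + 2)
(2) = (b + 4)/(b^2 + b - 30)
(3) = (a - 2)/(a - 4)
(4) = (2*y - 7)/(2*y + 3)
(5) = (h - 3)/(h - 8)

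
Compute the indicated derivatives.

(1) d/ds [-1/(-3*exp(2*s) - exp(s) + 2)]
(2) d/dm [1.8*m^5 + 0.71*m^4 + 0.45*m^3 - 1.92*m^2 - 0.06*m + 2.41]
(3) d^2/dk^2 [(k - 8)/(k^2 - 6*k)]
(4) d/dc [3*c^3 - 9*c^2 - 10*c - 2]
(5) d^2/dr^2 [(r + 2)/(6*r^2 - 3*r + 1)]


(1) = (-6*exp(s) - 1)*exp(s)/(3*exp(2*s) + exp(s) - 2)^2
(2) = 9.0*m^4 + 2.84*m^3 + 1.35*m^2 - 3.84*m - 0.06
(3) = 2*(k*(14 - 3*k)*(k - 6) + 4*(k - 8)*(k - 3)^2)/(k^3*(k - 6)^3)
(4) = 9*c^2 - 18*c - 10
(5) = 18*((r + 2)*(4*r - 1)^2 - (2*r + 1)*(6*r^2 - 3*r + 1))/(6*r^2 - 3*r + 1)^3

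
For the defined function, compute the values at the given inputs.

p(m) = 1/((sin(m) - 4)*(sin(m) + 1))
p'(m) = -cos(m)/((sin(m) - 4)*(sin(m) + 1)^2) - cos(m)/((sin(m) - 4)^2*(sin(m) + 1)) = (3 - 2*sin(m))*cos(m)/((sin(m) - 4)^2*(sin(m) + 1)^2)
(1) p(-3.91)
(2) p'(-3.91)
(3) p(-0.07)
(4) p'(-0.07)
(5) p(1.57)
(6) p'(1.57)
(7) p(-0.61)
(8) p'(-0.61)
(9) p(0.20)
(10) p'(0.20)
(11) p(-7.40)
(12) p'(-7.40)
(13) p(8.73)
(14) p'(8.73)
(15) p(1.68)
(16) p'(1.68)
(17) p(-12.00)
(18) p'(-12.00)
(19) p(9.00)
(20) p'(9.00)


(1) = -0.18
(2) = -0.04
(3) = -0.26
(4) = 0.22
(5) = -0.17
(6) = 0.00
(7) = -0.51
(8) = 0.89
(9) = -0.22
(10) = 0.12
(11) = -2.02
(12) = 8.54
(13) = -0.18
(14) = -0.04
(15) = -0.17
(16) = -0.00
(17) = -0.19
(18) = 0.06
(19) = -0.20
(20) = -0.08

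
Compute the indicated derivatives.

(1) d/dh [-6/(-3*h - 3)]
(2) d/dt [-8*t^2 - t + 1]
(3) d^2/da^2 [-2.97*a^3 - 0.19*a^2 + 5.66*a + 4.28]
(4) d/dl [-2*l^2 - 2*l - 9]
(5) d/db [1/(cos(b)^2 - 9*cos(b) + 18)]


(1) = -2/(h + 1)^2
(2) = -16*t - 1
(3) = -17.82*a - 0.38
(4) = -4*l - 2
(5) = (2*cos(b) - 9)*sin(b)/(cos(b)^2 - 9*cos(b) + 18)^2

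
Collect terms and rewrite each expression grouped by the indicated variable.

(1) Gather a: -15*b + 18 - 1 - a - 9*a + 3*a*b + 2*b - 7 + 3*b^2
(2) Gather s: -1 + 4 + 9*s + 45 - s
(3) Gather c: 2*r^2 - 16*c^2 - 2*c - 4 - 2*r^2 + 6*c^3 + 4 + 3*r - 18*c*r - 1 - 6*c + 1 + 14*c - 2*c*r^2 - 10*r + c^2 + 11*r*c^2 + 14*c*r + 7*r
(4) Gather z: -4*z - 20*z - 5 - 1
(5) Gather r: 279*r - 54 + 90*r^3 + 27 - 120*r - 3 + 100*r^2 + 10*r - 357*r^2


(1) = a*(3*b - 10) + 3*b^2 - 13*b + 10
(2) = 8*s + 48
(3) = 6*c^3 + c^2*(11*r - 15) + c*(-2*r^2 - 4*r + 6)
(4) = -24*z - 6
(5) = 90*r^3 - 257*r^2 + 169*r - 30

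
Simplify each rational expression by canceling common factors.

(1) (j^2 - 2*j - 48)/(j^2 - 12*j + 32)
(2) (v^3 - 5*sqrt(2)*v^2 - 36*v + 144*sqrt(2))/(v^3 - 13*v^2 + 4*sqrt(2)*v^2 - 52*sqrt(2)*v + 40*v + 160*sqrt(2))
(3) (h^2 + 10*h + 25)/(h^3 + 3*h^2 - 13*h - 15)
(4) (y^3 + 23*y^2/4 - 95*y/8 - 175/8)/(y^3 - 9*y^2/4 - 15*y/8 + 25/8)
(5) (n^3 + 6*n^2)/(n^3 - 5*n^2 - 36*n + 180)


(1) = (j + 6)/(j - 4)
(2) = (v^2 - 9*sqrt(2)*v + 36)/(v^2 - 13*v + 40)
(3) = (h + 5)/(h^2 - 2*h - 3)
(4) = (y + 7)/(y - 1)
(5) = n^2/(n^2 - 11*n + 30)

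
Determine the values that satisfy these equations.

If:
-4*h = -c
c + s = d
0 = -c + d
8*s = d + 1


Then:
c = -1
d = -1
h = -1/4
s = 0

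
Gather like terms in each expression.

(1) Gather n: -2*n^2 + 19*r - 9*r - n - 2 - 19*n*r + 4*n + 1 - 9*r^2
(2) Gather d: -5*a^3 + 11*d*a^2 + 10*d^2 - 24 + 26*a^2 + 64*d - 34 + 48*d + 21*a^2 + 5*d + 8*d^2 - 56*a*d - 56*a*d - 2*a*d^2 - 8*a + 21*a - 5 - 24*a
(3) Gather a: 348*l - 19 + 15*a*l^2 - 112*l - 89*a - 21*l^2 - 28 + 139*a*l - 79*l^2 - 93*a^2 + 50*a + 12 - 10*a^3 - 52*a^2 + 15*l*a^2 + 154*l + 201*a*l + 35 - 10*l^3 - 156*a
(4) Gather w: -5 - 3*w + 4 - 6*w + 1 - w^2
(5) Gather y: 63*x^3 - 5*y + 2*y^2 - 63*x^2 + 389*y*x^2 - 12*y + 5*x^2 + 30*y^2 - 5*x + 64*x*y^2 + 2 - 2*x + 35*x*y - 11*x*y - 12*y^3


(1) = -2*n^2 + n*(3 - 19*r) - 9*r^2 + 10*r - 1
(2) = -5*a^3 + 47*a^2 - 11*a + d^2*(18 - 2*a) + d*(11*a^2 - 112*a + 117) - 63
(3) = -10*a^3 + a^2*(15*l - 145) + a*(15*l^2 + 340*l - 195) - 10*l^3 - 100*l^2 + 390*l
(4) = -w^2 - 9*w
(5) = 63*x^3 - 58*x^2 - 7*x - 12*y^3 + y^2*(64*x + 32) + y*(389*x^2 + 24*x - 17) + 2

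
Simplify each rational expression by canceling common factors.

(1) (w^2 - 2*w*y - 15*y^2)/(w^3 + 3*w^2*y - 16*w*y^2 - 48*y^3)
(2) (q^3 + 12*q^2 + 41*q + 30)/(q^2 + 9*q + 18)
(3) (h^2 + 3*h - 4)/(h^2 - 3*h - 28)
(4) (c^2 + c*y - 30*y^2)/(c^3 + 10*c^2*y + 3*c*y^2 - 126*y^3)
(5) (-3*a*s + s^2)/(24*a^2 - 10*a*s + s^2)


(1) = (-w + 5*y)/(-w^2 + 16*y^2)
(2) = (q^2 + 6*q + 5)/(q + 3)
(3) = (h - 1)/(h - 7)
(4) = (-c + 5*y)/(-c^2 - 4*c*y + 21*y^2)
(5) = (-3*a*s + s^2)/(24*a^2 - 10*a*s + s^2)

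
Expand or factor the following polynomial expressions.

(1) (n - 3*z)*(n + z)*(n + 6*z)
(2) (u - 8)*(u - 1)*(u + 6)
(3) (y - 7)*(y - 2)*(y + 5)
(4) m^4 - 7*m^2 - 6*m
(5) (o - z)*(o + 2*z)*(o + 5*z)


(1) = n^3 + 4*n^2*z - 15*n*z^2 - 18*z^3
(2) = u^3 - 3*u^2 - 46*u + 48
(3) = y^3 - 4*y^2 - 31*y + 70
(4) = m*(m - 3)*(m + 1)*(m + 2)
(5) = o^3 + 6*o^2*z + 3*o*z^2 - 10*z^3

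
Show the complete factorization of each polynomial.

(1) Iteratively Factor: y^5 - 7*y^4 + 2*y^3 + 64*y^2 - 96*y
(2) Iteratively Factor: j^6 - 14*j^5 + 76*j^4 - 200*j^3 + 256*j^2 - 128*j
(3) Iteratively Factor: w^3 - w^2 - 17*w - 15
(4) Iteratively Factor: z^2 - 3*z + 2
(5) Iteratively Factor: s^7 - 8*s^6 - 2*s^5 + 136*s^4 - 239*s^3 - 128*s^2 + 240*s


(1) = (y - 2)*(y^4 - 5*y^3 - 8*y^2 + 48*y) = (y - 4)*(y - 2)*(y^3 - y^2 - 12*y) = y*(y - 4)*(y - 2)*(y^2 - y - 12) = y*(y - 4)*(y - 2)*(y + 3)*(y - 4)
(2) = (j - 4)*(j^5 - 10*j^4 + 36*j^3 - 56*j^2 + 32*j) = (j - 4)*(j - 2)*(j^4 - 8*j^3 + 20*j^2 - 16*j) = (j - 4)*(j - 2)^2*(j^3 - 6*j^2 + 8*j) = j*(j - 4)*(j - 2)^2*(j^2 - 6*j + 8) = j*(j - 4)^2*(j - 2)^2*(j - 2)
(3) = (w + 1)*(w^2 - 2*w - 15) = (w + 1)*(w + 3)*(w - 5)
(4) = (z - 2)*(z - 1)
(5) = (s + 1)*(s^6 - 9*s^5 + 7*s^4 + 129*s^3 - 368*s^2 + 240*s) = (s - 5)*(s + 1)*(s^5 - 4*s^4 - 13*s^3 + 64*s^2 - 48*s) = (s - 5)*(s - 4)*(s + 1)*(s^4 - 13*s^2 + 12*s) = (s - 5)*(s - 4)*(s - 3)*(s + 1)*(s^3 + 3*s^2 - 4*s) = (s - 5)*(s - 4)*(s - 3)*(s - 1)*(s + 1)*(s^2 + 4*s) = s*(s - 5)*(s - 4)*(s - 3)*(s - 1)*(s + 1)*(s + 4)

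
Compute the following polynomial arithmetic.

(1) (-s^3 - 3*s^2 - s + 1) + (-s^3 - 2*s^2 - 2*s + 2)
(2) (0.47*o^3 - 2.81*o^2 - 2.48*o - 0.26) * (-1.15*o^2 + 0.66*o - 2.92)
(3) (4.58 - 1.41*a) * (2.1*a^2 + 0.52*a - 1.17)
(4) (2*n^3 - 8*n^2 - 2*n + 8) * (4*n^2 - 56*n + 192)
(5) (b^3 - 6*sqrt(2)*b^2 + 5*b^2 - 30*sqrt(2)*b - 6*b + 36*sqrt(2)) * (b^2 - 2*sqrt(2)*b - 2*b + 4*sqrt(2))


(1) = -2*s^3 - 5*s^2 - 3*s + 3
(2) = -0.5405*o^5 + 3.5417*o^4 - 0.375*o^3 + 6.8674*o^2 + 7.07*o + 0.7592
(3) = -2.961*a^3 + 8.8848*a^2 + 4.0313*a - 5.3586
(4) = 8*n^5 - 144*n^4 + 824*n^3 - 1392*n^2 - 832*n + 1536
(5) = b^5 - 8*sqrt(2)*b^4 + 3*b^4 - 24*sqrt(2)*b^3 + 8*b^3 + 84*b^2 + 128*sqrt(2)*b^2 - 384*b - 96*sqrt(2)*b + 288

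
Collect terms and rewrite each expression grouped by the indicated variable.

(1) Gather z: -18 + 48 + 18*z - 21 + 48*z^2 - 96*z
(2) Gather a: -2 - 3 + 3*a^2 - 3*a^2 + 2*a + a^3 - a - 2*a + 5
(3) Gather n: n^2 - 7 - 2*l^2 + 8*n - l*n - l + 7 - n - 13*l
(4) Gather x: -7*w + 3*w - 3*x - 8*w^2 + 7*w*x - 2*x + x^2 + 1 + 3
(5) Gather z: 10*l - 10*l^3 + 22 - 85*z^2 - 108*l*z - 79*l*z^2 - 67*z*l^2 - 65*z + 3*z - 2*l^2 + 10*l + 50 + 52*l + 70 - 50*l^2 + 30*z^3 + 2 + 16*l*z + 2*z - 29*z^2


(1) = 48*z^2 - 78*z + 9
(2) = a^3 - a
(3) = -2*l^2 - 14*l + n^2 + n*(7 - l)
(4) = -8*w^2 - 4*w + x^2 + x*(7*w - 5) + 4
(5) = -10*l^3 - 52*l^2 + 72*l + 30*z^3 + z^2*(-79*l - 114) + z*(-67*l^2 - 92*l - 60) + 144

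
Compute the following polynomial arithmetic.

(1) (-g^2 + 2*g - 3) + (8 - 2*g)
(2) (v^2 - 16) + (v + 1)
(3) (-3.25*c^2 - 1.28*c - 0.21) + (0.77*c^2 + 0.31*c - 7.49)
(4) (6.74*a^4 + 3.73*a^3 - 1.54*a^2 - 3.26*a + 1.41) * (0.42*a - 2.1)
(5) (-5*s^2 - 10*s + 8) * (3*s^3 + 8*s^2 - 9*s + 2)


(1) = 5 - g^2
(2) = v^2 + v - 15
(3) = -2.48*c^2 - 0.97*c - 7.7
(4) = 2.8308*a^5 - 12.5874*a^4 - 8.4798*a^3 + 1.8648*a^2 + 7.4382*a - 2.961
(5) = -15*s^5 - 70*s^4 - 11*s^3 + 144*s^2 - 92*s + 16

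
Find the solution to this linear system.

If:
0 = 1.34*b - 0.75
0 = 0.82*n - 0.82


Then:
b = 0.56
n = 1.00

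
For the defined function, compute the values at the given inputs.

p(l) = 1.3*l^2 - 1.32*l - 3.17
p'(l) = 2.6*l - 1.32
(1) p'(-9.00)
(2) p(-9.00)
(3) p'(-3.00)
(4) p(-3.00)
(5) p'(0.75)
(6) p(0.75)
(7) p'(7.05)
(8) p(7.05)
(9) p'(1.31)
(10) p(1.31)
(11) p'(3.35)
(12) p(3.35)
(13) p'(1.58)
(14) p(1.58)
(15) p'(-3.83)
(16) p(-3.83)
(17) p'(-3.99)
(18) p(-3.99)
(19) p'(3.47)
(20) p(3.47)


(1) = -24.72
(2) = 114.01
(3) = -9.12
(4) = 12.49
(5) = 0.63
(6) = -3.43
(7) = 17.01
(8) = 52.14
(9) = 2.09
(10) = -2.67
(11) = 7.39
(12) = 7.00
(13) = 2.79
(14) = -2.01
(15) = -11.28
(16) = 20.96
(17) = -11.69
(18) = 22.79
(19) = 7.70
(20) = 7.90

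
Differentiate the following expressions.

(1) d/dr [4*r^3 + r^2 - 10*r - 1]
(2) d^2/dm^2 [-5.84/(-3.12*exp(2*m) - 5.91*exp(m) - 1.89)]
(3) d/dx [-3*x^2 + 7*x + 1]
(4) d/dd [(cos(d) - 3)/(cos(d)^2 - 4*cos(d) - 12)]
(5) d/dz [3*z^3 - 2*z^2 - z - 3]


(1) = 12*r^2 + 2*r - 10
(2) = (5.84*(6.24*exp(m) + 5.91)*(12.48*exp(m) + 11.82)*exp(m) - (72.8832*exp(m) + 34.5144)*(3.12*exp(2*m) + 5.91*exp(m) + 1.89))*exp(m)/(3.12*exp(2*m) + 5.91*exp(m) + 1.89)^3
(3) = 7 - 6*x
(4) = (cos(d)^2 - 6*cos(d) + 24)*sin(d)/(sin(d)^2 + 4*cos(d) + 11)^2
(5) = 9*z^2 - 4*z - 1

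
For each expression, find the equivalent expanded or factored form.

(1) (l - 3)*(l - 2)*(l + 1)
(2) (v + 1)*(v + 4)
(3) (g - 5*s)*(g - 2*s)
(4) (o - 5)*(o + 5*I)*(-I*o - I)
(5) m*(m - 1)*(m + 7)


(1) = l^3 - 4*l^2 + l + 6
(2) = v^2 + 5*v + 4
(3) = g^2 - 7*g*s + 10*s^2
(4) = -I*o^3 + 5*o^2 + 4*I*o^2 - 20*o + 5*I*o - 25
(5) = m^3 + 6*m^2 - 7*m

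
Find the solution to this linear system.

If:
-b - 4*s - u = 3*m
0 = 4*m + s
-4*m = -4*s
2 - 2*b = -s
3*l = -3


Then:
b = 1
l = -1
m = 0
s = 0
u = -1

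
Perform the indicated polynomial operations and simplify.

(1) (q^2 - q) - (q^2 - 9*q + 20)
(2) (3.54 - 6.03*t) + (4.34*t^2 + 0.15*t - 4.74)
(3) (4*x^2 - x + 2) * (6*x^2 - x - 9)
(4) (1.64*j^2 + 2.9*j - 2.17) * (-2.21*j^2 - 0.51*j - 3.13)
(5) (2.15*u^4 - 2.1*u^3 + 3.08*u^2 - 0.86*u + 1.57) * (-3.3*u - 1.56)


(1) = 8*q - 20
(2) = 4.34*t^2 - 5.88*t - 1.2
(3) = 24*x^4 - 10*x^3 - 23*x^2 + 7*x - 18
(4) = -3.6244*j^4 - 7.2454*j^3 - 1.8165*j^2 - 7.9703*j + 6.7921
(5) = -7.095*u^5 + 3.576*u^4 - 6.888*u^3 - 1.9668*u^2 - 3.8394*u - 2.4492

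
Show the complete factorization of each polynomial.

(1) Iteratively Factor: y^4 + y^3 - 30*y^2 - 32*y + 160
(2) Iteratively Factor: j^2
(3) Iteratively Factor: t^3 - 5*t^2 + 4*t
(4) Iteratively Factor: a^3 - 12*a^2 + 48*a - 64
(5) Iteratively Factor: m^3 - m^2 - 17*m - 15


(1) = (y + 4)*(y^3 - 3*y^2 - 18*y + 40) = (y - 5)*(y + 4)*(y^2 + 2*y - 8) = (y - 5)*(y - 2)*(y + 4)*(y + 4)
(2) = (j)*(j)
(3) = (t - 1)*(t^2 - 4*t) = t*(t - 1)*(t - 4)
(4) = (a - 4)*(a^2 - 8*a + 16) = (a - 4)^2*(a - 4)
(5) = (m - 5)*(m^2 + 4*m + 3) = (m - 5)*(m + 1)*(m + 3)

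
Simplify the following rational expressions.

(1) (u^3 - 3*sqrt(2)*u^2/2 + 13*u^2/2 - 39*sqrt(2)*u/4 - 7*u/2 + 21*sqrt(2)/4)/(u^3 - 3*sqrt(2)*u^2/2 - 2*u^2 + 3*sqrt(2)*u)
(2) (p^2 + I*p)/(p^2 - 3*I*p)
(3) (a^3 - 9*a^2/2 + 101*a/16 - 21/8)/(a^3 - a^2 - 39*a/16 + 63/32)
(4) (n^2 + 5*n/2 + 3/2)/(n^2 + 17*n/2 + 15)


(1) = (8*u^2 + 52*u - 28)/(8*u^2 - 16*u)
(2) = (p + I)/(p - 3*I)
(3) = (2*a - 4)/(2*a + 3)
(4) = (2*n^2 + 5*n + 3)/(2*n^2 + 17*n + 30)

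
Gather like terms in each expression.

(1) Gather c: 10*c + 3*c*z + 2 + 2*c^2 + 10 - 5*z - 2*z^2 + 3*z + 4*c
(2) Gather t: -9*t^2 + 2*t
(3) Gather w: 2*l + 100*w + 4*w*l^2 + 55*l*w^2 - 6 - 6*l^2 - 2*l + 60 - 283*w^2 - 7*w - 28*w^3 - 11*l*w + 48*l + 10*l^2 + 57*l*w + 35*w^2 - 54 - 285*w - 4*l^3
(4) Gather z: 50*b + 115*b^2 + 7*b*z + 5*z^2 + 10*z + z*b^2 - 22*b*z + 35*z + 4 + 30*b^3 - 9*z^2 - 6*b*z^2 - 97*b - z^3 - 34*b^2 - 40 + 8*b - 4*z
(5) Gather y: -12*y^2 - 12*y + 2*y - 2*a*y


(1) = 2*c^2 + c*(3*z + 14) - 2*z^2 - 2*z + 12
(2) = -9*t^2 + 2*t
(3) = -4*l^3 + 4*l^2 + 48*l - 28*w^3 + w^2*(55*l - 248) + w*(4*l^2 + 46*l - 192)
(4) = 30*b^3 + 81*b^2 - 39*b - z^3 + z^2*(-6*b - 4) + z*(b^2 - 15*b + 41) - 36
(5) = -12*y^2 + y*(-2*a - 10)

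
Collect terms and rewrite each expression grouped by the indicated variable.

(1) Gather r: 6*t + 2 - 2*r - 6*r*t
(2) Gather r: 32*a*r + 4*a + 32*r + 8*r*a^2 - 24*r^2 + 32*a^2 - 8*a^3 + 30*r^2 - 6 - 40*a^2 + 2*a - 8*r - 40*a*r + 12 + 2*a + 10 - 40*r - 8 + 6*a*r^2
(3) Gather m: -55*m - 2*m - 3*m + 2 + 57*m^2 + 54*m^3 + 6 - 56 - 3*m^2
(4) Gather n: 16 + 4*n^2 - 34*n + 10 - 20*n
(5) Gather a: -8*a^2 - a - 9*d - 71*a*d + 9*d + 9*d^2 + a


(1) = r*(-6*t - 2) + 6*t + 2
(2) = -8*a^3 - 8*a^2 + 8*a + r^2*(6*a + 6) + r*(8*a^2 - 8*a - 16) + 8
(3) = 54*m^3 + 54*m^2 - 60*m - 48
(4) = 4*n^2 - 54*n + 26
(5) = -8*a^2 - 71*a*d + 9*d^2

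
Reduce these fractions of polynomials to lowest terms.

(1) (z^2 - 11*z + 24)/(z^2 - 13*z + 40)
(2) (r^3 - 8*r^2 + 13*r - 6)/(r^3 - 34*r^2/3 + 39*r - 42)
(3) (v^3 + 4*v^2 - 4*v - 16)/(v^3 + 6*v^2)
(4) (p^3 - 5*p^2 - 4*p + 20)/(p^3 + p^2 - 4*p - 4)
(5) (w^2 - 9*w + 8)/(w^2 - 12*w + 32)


(1) = (z - 3)/(z - 5)
(2) = (3*r^2 - 6*r + 3)/(3*r^2 - 16*r + 21)
(3) = (v^3 + 4*v^2 - 4*v - 16)/(v^3 + 6*v^2)
(4) = (p - 5)/(p + 1)
(5) = (w - 1)/(w - 4)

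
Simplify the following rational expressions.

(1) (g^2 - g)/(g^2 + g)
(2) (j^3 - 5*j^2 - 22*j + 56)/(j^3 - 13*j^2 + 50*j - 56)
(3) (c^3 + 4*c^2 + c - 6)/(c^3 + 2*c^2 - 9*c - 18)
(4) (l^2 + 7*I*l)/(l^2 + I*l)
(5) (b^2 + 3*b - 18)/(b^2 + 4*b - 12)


(1) = (g - 1)/(g + 1)
(2) = (j + 4)/(j - 4)
(3) = (c - 1)/(c - 3)
(4) = (l + 7*I)/(l + I)
(5) = (b - 3)/(b - 2)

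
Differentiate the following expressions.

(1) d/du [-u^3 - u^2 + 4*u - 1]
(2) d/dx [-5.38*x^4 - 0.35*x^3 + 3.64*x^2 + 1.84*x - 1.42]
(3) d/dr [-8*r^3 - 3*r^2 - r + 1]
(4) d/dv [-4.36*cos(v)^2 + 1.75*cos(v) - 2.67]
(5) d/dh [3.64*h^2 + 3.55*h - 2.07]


(1) = -3*u^2 - 2*u + 4
(2) = -21.52*x^3 - 1.05*x^2 + 7.28*x + 1.84
(3) = -24*r^2 - 6*r - 1
(4) = (8.72*cos(v) - 1.75)*sin(v)
(5) = 7.28*h + 3.55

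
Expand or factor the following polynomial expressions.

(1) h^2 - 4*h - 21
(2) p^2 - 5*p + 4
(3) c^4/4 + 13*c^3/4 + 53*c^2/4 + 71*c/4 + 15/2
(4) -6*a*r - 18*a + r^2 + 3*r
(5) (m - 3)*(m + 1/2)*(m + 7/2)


(1) = (h - 7)*(h + 3)
(2) = (p - 4)*(p - 1)
(3) = (c/4 + 1/4)*(c + 1)*(c + 5)*(c + 6)
(4) = (-6*a + r)*(r + 3)
(5) = m^3 + m^2 - 41*m/4 - 21/4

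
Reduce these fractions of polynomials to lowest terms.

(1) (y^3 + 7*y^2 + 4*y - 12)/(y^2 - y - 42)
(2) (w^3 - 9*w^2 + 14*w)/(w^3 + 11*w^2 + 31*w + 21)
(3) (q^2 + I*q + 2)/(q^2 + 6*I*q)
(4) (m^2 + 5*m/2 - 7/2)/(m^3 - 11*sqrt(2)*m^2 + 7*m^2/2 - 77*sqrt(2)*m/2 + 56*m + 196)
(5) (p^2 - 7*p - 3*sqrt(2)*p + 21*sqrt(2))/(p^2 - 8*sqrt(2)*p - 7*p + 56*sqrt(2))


(1) = (y^2 + y - 2)/(y - 7)
(2) = (w^3 - 9*w^2 + 14*w)/(w^3 + 11*w^2 + 31*w + 21)
(3) = (q^2 + I*q + 2)/(q^2 + 6*I*q)
(4) = (4*m - 4)/(4*m^2 - 44*sqrt(2)*m + 224)
(5) = (p - 3*sqrt(2))/(p - 8*sqrt(2))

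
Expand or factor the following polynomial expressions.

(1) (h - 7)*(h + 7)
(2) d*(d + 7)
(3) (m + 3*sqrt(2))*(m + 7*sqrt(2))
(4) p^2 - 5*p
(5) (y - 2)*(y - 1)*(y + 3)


(1) = h^2 - 49
(2) = d^2 + 7*d
(3) = m^2 + 10*sqrt(2)*m + 42
(4) = p*(p - 5)
(5) = y^3 - 7*y + 6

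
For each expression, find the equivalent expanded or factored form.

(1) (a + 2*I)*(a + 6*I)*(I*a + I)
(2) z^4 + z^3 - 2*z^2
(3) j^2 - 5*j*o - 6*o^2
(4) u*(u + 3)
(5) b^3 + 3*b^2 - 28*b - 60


(1) = I*a^3 - 8*a^2 + I*a^2 - 8*a - 12*I*a - 12*I
(2) = z^2*(z - 1)*(z + 2)
(3) = (j - 6*o)*(j + o)
(4) = u^2 + 3*u
(5) = (b - 5)*(b + 2)*(b + 6)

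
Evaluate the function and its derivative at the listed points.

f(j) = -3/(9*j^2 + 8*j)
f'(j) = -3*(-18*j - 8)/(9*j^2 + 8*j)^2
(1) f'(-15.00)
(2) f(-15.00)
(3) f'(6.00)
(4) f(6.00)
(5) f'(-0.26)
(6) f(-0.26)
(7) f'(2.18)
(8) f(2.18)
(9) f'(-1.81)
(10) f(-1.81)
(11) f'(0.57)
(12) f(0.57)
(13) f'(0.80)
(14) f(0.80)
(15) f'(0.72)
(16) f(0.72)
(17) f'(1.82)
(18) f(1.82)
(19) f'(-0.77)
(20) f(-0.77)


(1) = -0.00
(2) = -0.00
(3) = 0.00
(4) = -0.01
(5) = 4.60
(6) = 2.04
(7) = 0.04
(8) = -0.05
(9) = -0.33
(10) = -0.20
(11) = 0.98
(12) = -0.40
(13) = 0.45
(14) = -0.25
(15) = 0.58
(16) = -0.29
(17) = 0.06
(18) = -0.07
(19) = -25.90
(20) = 3.64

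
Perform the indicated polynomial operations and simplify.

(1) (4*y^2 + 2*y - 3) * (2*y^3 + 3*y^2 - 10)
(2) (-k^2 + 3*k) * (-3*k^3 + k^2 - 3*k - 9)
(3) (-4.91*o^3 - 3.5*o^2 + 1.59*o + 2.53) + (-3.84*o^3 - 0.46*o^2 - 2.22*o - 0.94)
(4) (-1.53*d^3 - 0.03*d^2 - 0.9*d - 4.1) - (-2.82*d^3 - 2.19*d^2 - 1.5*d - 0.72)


(1) = 8*y^5 + 16*y^4 - 49*y^2 - 20*y + 30
(2) = 3*k^5 - 10*k^4 + 6*k^3 - 27*k
(3) = -8.75*o^3 - 3.96*o^2 - 0.63*o + 1.59
(4) = 1.29*d^3 + 2.16*d^2 + 0.6*d - 3.38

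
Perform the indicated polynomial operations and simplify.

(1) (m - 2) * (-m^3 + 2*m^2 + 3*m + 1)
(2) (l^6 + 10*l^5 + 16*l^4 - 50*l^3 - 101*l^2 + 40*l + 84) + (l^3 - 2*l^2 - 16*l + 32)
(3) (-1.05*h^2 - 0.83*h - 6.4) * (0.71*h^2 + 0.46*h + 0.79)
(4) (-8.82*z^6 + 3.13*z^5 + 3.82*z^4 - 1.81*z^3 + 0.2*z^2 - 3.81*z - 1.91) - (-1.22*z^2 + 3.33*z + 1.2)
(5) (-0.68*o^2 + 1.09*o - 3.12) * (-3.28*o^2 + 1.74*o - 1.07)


(1) = -m^4 + 4*m^3 - m^2 - 5*m - 2
(2) = l^6 + 10*l^5 + 16*l^4 - 49*l^3 - 103*l^2 + 24*l + 116
(3) = -0.7455*h^4 - 1.0723*h^3 - 5.7553*h^2 - 3.5997*h - 5.056
(4) = -8.82*z^6 + 3.13*z^5 + 3.82*z^4 - 1.81*z^3 + 1.42*z^2 - 7.14*z - 3.11
(5) = 2.2304*o^4 - 4.7584*o^3 + 12.8578*o^2 - 6.5951*o + 3.3384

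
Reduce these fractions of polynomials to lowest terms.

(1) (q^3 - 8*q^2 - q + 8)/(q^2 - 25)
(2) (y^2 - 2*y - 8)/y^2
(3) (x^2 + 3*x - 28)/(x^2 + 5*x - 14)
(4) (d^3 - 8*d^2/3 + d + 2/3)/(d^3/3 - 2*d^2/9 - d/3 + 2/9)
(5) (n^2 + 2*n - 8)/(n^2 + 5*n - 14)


(1) = (q^3 - 8*q^2 - q + 8)/(q^2 - 25)
(2) = (y^2 - 2*y - 8)/y^2
(3) = (x - 4)/(x - 2)
(4) = (9*d^2 - 15*d - 6)/(3*d^2 + d - 2)
(5) = (n + 4)/(n + 7)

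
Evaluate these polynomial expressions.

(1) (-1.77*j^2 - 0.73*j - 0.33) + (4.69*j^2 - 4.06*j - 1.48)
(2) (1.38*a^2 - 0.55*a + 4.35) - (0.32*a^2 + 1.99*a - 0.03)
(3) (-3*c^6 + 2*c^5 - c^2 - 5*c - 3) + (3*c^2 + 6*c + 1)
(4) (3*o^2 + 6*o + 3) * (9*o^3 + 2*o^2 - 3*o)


(1) = 2.92*j^2 - 4.79*j - 1.81
(2) = 1.06*a^2 - 2.54*a + 4.38
(3) = -3*c^6 + 2*c^5 + 2*c^2 + c - 2
(4) = 27*o^5 + 60*o^4 + 30*o^3 - 12*o^2 - 9*o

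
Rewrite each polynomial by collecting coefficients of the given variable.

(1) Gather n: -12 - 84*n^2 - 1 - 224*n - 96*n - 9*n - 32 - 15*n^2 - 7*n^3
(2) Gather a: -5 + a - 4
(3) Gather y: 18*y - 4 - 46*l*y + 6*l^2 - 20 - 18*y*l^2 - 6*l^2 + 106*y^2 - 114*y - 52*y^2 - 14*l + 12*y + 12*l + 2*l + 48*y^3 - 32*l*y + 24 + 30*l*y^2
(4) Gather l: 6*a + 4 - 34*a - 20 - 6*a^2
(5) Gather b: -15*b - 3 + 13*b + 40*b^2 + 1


(1) = -7*n^3 - 99*n^2 - 329*n - 45
(2) = a - 9
(3) = 48*y^3 + y^2*(30*l + 54) + y*(-18*l^2 - 78*l - 84)
(4) = -6*a^2 - 28*a - 16
(5) = 40*b^2 - 2*b - 2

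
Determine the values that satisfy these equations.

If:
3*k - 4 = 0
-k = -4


Then:
No Solution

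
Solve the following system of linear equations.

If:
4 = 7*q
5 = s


Then:
q = 4/7
s = 5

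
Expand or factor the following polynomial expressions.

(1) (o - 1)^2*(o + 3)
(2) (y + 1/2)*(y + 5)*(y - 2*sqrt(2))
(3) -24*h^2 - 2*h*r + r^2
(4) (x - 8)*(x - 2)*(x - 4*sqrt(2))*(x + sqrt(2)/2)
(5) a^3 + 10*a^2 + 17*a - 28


(1) = o^3 + o^2 - 5*o + 3
(2) = y^3 - 2*sqrt(2)*y^2 + 11*y^2/2 - 11*sqrt(2)*y + 5*y/2 - 5*sqrt(2)
(3) = (-6*h + r)*(4*h + r)
(4) = x^4 - 10*x^3 - 7*sqrt(2)*x^3/2 + 12*x^2 + 35*sqrt(2)*x^2 - 56*sqrt(2)*x + 40*x - 64
(5) = (a - 1)*(a + 4)*(a + 7)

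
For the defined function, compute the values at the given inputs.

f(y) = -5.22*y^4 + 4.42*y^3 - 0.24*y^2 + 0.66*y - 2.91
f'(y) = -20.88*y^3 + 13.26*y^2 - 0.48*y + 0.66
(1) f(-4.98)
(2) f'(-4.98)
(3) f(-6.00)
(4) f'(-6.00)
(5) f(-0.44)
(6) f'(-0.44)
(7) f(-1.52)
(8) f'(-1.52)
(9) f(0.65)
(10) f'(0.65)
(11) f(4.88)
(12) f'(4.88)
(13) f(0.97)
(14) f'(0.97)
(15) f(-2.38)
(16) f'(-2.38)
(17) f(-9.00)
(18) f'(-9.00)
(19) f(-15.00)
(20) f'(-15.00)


(1) = -3768.66
(2) = 2910.71
(3) = -7735.35
(4) = 4990.98
(5) = -3.82
(6) = 5.22
(7) = -47.85
(8) = 105.35
(9) = -2.30
(10) = 0.22
(11) = -2452.13
(12) = -2112.46
(13) = -3.08
(14) = -6.39
(15) = -232.91
(16) = 358.40
(17) = -37498.89
(18) = 16300.56
(19) = -279246.81
(20) = 73461.36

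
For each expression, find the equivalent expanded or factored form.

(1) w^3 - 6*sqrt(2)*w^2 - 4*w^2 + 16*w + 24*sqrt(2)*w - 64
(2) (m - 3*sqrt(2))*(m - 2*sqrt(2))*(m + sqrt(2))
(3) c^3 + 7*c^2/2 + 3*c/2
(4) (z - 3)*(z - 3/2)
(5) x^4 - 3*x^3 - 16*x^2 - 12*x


(1) = (w - 4)*(w - 4*sqrt(2))*(w - 2*sqrt(2))
(2) = m^3 - 4*sqrt(2)*m^2 + 2*m + 12*sqrt(2)
(3) = c*(c + 1/2)*(c + 3)
(4) = z^2 - 9*z/2 + 9/2
(5) = x*(x - 6)*(x + 1)*(x + 2)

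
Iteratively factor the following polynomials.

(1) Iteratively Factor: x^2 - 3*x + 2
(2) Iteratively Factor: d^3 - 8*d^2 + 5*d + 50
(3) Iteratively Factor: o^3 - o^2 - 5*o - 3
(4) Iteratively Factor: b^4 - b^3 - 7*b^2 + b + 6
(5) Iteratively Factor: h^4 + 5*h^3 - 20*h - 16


(1) = (x - 2)*(x - 1)
(2) = (d - 5)*(d^2 - 3*d - 10) = (d - 5)^2*(d + 2)
(3) = (o + 1)*(o^2 - 2*o - 3) = (o + 1)^2*(o - 3)
(4) = (b - 3)*(b^3 + 2*b^2 - b - 2) = (b - 3)*(b + 2)*(b^2 - 1) = (b - 3)*(b + 1)*(b + 2)*(b - 1)
(5) = (h + 2)*(h^3 + 3*h^2 - 6*h - 8) = (h - 2)*(h + 2)*(h^2 + 5*h + 4) = (h - 2)*(h + 1)*(h + 2)*(h + 4)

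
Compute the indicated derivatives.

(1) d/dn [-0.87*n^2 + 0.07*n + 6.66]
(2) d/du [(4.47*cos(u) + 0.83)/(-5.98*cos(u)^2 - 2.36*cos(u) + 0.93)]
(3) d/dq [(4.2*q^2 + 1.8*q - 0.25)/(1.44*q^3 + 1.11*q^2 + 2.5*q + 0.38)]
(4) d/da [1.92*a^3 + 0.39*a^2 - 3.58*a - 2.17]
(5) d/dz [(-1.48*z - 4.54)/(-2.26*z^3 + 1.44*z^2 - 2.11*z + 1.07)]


(1) = 0.07 - 1.74*n
(2) = (26.7306*sin(u)^2 - 9.9268*cos(u) - 32.8465)*sin(u)/(5.98*cos(u)^2 + 2.36*cos(u) - 0.93)^2
(3) = (-6.048*q^4 - 5.184*q^3 + 9.582*q^2 + 3.747*q + 1.309)/(2.0736*q^6 + 3.1968*q^5 + 8.4321*q^4 + 6.6444*q^3 + 7.0936*q^2 + 1.9*q + 0.1444)
(4) = 5.76*a^2 + 0.78*a - 3.58
(5) = (-6.6896*z^3 - 28.65*z^2 + 13.0752*z - 11.163)/(5.1076*z^6 - 6.5088*z^5 + 11.6108*z^4 - 10.9132*z^3 + 7.5337*z^2 - 4.5154*z + 1.1449)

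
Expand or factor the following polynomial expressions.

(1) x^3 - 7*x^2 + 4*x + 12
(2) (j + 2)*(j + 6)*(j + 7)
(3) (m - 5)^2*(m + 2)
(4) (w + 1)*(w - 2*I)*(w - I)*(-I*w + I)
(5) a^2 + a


(1) = (x - 6)*(x - 2)*(x + 1)
(2) = j^3 + 15*j^2 + 68*j + 84
(3) = m^3 - 8*m^2 + 5*m + 50
(4) = -I*w^4 - 3*w^3 + 3*I*w^2 + 3*w - 2*I
(5) = a*(a + 1)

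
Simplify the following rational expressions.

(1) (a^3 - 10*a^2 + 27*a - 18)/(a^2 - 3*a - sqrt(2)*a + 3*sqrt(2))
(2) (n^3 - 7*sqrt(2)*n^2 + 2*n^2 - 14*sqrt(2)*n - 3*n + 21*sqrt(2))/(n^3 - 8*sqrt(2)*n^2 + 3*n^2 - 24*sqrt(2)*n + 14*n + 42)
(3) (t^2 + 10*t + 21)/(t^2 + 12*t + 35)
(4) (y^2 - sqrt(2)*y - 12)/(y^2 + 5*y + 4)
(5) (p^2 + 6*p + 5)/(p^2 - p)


(1) = (a^2 - 7*a + 6)/(a - sqrt(2))
(2) = (n - 1)/(n - sqrt(2))
(3) = (t + 3)/(t + 5)
(4) = (y^2 - sqrt(2)*y - 12)/(y^2 + 5*y + 4)
(5) = (p^2 + 6*p + 5)/(p^2 - p)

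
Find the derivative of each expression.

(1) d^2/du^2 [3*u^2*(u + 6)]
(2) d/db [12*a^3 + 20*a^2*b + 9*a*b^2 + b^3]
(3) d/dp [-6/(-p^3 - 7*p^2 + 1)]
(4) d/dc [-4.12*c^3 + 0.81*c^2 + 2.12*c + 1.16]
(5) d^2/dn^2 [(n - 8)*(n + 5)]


(1) = 18*u + 36
(2) = 20*a^2 + 18*a*b + 3*b^2
(3) = 6*p*(-3*p - 14)/(p^3 + 7*p^2 - 1)^2
(4) = -12.36*c^2 + 1.62*c + 2.12
(5) = 2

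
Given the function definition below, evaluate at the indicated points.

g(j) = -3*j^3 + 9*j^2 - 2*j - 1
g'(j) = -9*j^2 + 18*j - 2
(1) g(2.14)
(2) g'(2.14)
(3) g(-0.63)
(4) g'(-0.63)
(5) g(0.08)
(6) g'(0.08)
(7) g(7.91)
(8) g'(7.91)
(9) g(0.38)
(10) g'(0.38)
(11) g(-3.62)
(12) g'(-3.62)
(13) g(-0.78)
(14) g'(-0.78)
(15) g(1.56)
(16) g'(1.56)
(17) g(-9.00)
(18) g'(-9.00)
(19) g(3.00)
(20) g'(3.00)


(1) = 6.54
(2) = -4.70
(3) = 4.58
(4) = -16.91
(5) = -1.10
(6) = -0.62
(7) = -938.45
(8) = -422.73
(9) = -0.63
(10) = 3.54
(11) = 266.49
(12) = -185.10
(13) = 7.46
(14) = -21.52
(15) = 6.39
(16) = 4.18
(17) = 2933.00
(18) = -893.00
(19) = -7.00
(20) = -29.00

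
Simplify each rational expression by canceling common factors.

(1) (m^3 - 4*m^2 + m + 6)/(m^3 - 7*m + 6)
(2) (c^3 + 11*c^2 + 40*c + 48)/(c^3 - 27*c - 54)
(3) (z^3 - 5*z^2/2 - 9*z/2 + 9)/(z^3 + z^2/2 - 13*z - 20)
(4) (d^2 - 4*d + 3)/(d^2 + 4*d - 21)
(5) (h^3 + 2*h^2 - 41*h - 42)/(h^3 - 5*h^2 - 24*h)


(1) = (m^2 - 2*m - 3)/(m^2 + 2*m - 3)
(2) = (c^2 + 8*c + 16)/(c^2 - 3*c - 18)
(3) = (2*z^2 - 9*z + 9)/(2*z^2 - 3*z - 20)
(4) = (d - 1)/(d + 7)
(5) = (h^3 + 2*h^2 - 41*h - 42)/(h^3 - 5*h^2 - 24*h)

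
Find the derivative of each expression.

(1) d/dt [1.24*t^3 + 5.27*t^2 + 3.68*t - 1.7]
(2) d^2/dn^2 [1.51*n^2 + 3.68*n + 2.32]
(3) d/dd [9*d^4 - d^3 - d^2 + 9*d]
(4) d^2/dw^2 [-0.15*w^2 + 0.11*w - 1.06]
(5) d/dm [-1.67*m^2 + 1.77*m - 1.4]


(1) = 3.72*t^2 + 10.54*t + 3.68
(2) = 3.02000000000000
(3) = 36*d^3 - 3*d^2 - 2*d + 9
(4) = -0.300000000000000
(5) = 1.77 - 3.34*m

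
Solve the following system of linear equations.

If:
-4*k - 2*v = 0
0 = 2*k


Then:
k = 0
v = 0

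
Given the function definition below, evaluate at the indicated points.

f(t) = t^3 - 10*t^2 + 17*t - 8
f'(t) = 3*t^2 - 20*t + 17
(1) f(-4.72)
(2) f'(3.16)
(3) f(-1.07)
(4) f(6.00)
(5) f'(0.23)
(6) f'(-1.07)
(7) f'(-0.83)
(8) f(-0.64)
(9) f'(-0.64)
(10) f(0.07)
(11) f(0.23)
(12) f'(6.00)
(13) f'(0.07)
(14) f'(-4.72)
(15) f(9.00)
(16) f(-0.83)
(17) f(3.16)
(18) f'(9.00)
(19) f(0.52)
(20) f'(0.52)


(1) = -416.18
(2) = -16.24
(3) = -38.86
(4) = -50.00
(5) = 12.56
(6) = 41.83
(7) = 35.67
(8) = -23.24
(9) = 31.03
(10) = -6.86
(11) = -4.61
(12) = 5.00
(13) = 15.61
(14) = 178.24
(15) = 64.00
(16) = -29.57
(17) = -22.58
(18) = 80.00
(19) = -1.72
(20) = 7.41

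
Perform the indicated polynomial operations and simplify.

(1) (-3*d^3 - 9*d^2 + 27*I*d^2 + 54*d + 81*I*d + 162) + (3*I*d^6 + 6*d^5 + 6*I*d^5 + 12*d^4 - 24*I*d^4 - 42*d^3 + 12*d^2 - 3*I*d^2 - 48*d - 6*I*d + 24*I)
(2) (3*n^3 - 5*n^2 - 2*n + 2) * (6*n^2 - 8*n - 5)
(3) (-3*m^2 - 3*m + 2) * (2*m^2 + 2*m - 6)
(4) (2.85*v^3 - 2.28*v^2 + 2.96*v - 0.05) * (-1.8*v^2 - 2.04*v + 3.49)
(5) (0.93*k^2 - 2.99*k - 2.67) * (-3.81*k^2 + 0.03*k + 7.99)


(1) = 3*I*d^6 + 6*d^5 + 6*I*d^5 + 12*d^4 - 24*I*d^4 - 45*d^3 + 3*d^2 + 24*I*d^2 + 6*d + 75*I*d + 162 + 24*I
(2) = 18*n^5 - 54*n^4 + 13*n^3 + 53*n^2 - 6*n - 10
(3) = -6*m^4 - 12*m^3 + 16*m^2 + 22*m - 12
(4) = -5.13*v^5 - 1.71*v^4 + 9.2697*v^3 - 13.9056*v^2 + 10.4324*v - 0.1745
(5) = -3.5433*k^4 + 11.4198*k^3 + 17.5137*k^2 - 23.9702*k - 21.3333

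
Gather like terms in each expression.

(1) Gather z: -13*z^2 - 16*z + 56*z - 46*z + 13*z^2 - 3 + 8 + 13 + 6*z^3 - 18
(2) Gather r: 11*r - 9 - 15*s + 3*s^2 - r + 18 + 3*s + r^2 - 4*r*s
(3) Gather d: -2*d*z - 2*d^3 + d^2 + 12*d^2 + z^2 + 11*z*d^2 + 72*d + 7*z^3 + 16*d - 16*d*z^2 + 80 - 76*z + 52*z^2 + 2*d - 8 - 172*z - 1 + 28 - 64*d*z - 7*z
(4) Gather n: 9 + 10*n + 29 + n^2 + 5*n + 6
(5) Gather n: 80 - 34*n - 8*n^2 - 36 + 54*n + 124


(1) = 6*z^3 - 6*z
(2) = r^2 + r*(10 - 4*s) + 3*s^2 - 12*s + 9
(3) = -2*d^3 + d^2*(11*z + 13) + d*(-16*z^2 - 66*z + 90) + 7*z^3 + 53*z^2 - 255*z + 99
(4) = n^2 + 15*n + 44
(5) = -8*n^2 + 20*n + 168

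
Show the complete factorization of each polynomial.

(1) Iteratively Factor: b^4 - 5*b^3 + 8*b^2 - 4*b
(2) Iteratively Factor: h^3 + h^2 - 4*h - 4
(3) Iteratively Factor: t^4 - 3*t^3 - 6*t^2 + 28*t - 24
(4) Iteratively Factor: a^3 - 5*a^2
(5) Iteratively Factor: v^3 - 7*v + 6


(1) = (b)*(b^3 - 5*b^2 + 8*b - 4) = b*(b - 1)*(b^2 - 4*b + 4) = b*(b - 2)*(b - 1)*(b - 2)
(2) = (h - 2)*(h^2 + 3*h + 2) = (h - 2)*(h + 2)*(h + 1)
(3) = (t - 2)*(t^3 - t^2 - 8*t + 12) = (t - 2)^2*(t^2 + t - 6) = (t - 2)^2*(t + 3)*(t - 2)
(4) = (a)*(a^2 - 5*a) = a^2*(a - 5)
(5) = (v - 2)*(v^2 + 2*v - 3) = (v - 2)*(v - 1)*(v + 3)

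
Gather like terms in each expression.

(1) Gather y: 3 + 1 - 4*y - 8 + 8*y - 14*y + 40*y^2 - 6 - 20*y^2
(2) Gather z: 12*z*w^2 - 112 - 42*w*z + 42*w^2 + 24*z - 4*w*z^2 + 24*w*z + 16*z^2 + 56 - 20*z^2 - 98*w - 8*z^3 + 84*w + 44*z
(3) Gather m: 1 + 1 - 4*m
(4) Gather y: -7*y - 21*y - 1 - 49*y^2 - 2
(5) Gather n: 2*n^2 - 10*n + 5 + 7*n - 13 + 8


(1) = 20*y^2 - 10*y - 10
(2) = 42*w^2 - 14*w - 8*z^3 + z^2*(-4*w - 4) + z*(12*w^2 - 18*w + 68) - 56
(3) = 2 - 4*m
(4) = -49*y^2 - 28*y - 3
(5) = 2*n^2 - 3*n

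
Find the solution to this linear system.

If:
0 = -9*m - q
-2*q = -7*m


Then:
m = 0
q = 0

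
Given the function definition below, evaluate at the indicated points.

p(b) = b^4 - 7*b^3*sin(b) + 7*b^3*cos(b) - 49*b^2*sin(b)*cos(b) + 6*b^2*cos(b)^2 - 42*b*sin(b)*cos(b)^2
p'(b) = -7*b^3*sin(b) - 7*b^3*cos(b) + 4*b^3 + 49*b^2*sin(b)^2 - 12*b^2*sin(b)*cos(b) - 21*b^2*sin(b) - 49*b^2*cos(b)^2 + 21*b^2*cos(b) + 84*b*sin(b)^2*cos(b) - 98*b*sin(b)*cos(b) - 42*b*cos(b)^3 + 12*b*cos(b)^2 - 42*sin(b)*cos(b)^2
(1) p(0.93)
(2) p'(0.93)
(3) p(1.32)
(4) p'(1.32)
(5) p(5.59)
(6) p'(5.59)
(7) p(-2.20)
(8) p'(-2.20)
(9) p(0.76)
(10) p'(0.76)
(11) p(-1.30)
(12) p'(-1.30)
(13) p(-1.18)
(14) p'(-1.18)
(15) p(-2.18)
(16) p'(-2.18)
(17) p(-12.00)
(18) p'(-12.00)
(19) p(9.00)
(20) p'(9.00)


(1) = -30.05
(2) = -31.31
(3) = -31.75
(4) = 25.42
(5) = 3650.61
(6) = 1732.53
(7) = -121.63
(8) = 78.35
(9) = -23.42
(10) = -44.85
(11) = 2.23
(12) = 43.25
(13) = 5.52
(14) = 12.97
(15) = -119.92
(16) = 92.22
(17) = 14632.07
(18) = 7411.28
(19) = 1572.93
(20) = 1531.19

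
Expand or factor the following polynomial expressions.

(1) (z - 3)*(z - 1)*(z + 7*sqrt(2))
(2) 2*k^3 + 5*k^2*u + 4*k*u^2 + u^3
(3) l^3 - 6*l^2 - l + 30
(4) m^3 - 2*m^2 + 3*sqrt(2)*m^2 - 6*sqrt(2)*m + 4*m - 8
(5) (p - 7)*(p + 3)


(1) = z^3 - 4*z^2 + 7*sqrt(2)*z^2 - 28*sqrt(2)*z + 3*z + 21*sqrt(2)
(2) = (k + u)^2*(2*k + u)
(3) = (l - 5)*(l - 3)*(l + 2)
(4) = (m - 2)*(m + sqrt(2))*(m + 2*sqrt(2))
(5) = p^2 - 4*p - 21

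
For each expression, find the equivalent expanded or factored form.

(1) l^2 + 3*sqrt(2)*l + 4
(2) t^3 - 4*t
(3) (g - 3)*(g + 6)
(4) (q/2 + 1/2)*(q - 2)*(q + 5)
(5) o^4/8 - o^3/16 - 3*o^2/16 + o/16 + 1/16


(1) = (l + sqrt(2))*(l + 2*sqrt(2))
(2) = t*(t - 2)*(t + 2)
(3) = g^2 + 3*g - 18
(4) = q^3/2 + 2*q^2 - 7*q/2 - 5
(5) = (o/4 + 1/4)*(o/2 + 1/4)*(o - 1)^2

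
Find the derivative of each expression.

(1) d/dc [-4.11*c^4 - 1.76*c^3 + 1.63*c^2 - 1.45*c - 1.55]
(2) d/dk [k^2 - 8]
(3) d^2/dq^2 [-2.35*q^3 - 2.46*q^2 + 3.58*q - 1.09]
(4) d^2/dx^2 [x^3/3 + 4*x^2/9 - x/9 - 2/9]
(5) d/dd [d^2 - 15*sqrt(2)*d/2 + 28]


(1) = -16.44*c^3 - 5.28*c^2 + 3.26*c - 1.45
(2) = 2*k
(3) = -14.1*q - 4.92
(4) = 2*x + 8/9
(5) = 2*d - 15*sqrt(2)/2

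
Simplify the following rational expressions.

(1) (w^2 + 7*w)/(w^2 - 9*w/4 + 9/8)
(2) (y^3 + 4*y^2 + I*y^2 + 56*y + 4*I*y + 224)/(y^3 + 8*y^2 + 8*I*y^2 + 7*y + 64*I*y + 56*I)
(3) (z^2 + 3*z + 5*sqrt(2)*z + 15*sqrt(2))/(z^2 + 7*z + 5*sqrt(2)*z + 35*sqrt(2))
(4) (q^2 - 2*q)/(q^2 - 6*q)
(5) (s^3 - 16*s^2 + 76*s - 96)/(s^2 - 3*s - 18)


(1) = (8*w^2 + 56*w)/(8*w^2 - 18*w + 9)
(2) = (y^2 + y*(4 - 7*I) - 28*I)/(y^2 + 8*y + 7)
(3) = (z + 3)/(z + 7)
(4) = (q - 2)/(q - 6)
(5) = (s^2 - 10*s + 16)/(s + 3)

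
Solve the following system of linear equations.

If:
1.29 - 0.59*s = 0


Then:
s = 2.19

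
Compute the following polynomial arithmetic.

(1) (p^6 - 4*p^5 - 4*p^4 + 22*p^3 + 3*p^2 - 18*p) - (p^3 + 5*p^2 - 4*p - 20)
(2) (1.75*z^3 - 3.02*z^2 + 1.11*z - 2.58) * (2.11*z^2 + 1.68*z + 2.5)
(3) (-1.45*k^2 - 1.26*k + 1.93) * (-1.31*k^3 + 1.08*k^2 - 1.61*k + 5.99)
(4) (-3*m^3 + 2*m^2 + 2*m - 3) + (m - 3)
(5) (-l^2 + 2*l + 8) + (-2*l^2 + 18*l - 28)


(1) = p^6 - 4*p^5 - 4*p^4 + 21*p^3 - 2*p^2 - 14*p + 20
(2) = 3.6925*z^5 - 3.4322*z^4 + 1.6435*z^3 - 11.129*z^2 - 1.5594*z - 6.45
(3) = 1.8995*k^5 + 0.0846*k^4 - 1.5546*k^3 - 4.5725*k^2 - 10.6547*k + 11.5607
(4) = -3*m^3 + 2*m^2 + 3*m - 6
(5) = -3*l^2 + 20*l - 20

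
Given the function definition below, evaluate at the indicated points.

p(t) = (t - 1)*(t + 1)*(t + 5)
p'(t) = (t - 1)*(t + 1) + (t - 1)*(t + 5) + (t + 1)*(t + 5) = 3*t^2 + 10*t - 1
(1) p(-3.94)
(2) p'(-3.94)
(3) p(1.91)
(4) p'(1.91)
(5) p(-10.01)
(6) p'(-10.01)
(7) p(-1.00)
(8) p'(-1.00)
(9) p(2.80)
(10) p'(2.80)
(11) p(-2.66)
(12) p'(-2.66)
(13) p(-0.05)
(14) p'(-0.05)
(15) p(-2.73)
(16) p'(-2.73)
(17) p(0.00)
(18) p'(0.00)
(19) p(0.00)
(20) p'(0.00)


(1) = 15.40
(2) = 6.17
(3) = 18.30
(4) = 29.04
(5) = -496.99
(6) = 199.50
(7) = 0.00
(8) = -8.00
(9) = 53.35
(10) = 50.52
(11) = 14.22
(12) = -6.37
(13) = -4.94
(14) = -1.49
(15) = 14.65
(16) = -5.94
(17) = -5.00
(18) = -1.00
(19) = -5.00
(20) = -1.00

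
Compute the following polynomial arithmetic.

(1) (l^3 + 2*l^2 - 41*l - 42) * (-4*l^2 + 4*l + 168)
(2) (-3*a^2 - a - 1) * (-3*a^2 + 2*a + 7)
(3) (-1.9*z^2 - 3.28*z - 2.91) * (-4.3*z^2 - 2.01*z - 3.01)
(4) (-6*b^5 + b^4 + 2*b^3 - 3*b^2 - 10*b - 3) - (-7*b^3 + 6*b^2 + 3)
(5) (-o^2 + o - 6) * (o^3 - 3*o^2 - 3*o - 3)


(1) = -4*l^5 - 4*l^4 + 340*l^3 + 340*l^2 - 7056*l - 7056
(2) = 9*a^4 - 3*a^3 - 20*a^2 - 9*a - 7
(3) = 8.17*z^4 + 17.923*z^3 + 24.8248*z^2 + 15.7219*z + 8.7591
(4) = -6*b^5 + b^4 + 9*b^3 - 9*b^2 - 10*b - 6
(5) = -o^5 + 4*o^4 - 6*o^3 + 18*o^2 + 15*o + 18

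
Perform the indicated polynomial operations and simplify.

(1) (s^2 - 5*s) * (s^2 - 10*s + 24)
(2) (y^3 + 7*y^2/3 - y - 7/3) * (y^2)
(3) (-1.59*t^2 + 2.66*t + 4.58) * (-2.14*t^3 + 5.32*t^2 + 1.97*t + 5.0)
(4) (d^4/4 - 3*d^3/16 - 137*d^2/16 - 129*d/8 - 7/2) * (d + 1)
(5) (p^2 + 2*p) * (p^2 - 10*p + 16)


(1) = s^4 - 15*s^3 + 74*s^2 - 120*s
(2) = y^5 + 7*y^4/3 - y^3 - 7*y^2/3
(3) = 3.4026*t^5 - 14.1512*t^4 + 1.2177*t^3 + 21.6558*t^2 + 22.3226*t + 22.9
(4) = d^5/4 + d^4/16 - 35*d^3/4 - 395*d^2/16 - 157*d/8 - 7/2
(5) = p^4 - 8*p^3 - 4*p^2 + 32*p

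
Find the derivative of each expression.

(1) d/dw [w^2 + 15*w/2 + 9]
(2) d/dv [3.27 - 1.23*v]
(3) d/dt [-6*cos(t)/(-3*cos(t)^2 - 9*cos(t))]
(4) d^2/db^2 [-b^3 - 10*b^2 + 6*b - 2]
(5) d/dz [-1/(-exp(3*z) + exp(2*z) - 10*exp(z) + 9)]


(1) = 2*w + 15/2
(2) = -1.23000000000000
(3) = 2*sin(t)/(cos(t) + 3)^2
(4) = -6*b - 20
(5) = (-3*exp(2*z) + 2*exp(z) - 10)*exp(z)/(exp(3*z) - exp(2*z) + 10*exp(z) - 9)^2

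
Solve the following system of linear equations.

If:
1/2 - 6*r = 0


Then:
r = 1/12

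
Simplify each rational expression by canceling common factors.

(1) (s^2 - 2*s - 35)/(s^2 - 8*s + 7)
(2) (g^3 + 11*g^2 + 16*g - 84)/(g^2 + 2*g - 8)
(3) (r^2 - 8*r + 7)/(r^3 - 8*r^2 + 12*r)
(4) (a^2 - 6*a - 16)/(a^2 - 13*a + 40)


(1) = (s + 5)/(s - 1)
(2) = (g^2 + 13*g + 42)/(g + 4)
(3) = (r^2 - 8*r + 7)/(r^3 - 8*r^2 + 12*r)
(4) = (a + 2)/(a - 5)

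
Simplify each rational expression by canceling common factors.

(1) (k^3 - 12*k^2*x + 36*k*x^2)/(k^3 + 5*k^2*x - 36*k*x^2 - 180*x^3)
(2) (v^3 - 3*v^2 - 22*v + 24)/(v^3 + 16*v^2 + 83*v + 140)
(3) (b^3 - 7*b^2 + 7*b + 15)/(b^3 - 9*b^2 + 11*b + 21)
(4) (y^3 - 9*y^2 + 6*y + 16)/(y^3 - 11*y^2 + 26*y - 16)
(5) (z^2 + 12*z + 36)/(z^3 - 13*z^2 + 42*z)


(1) = (k^2 - 6*k*x)/(k^2 + 11*k*x + 30*x^2)
(2) = (v^2 - 7*v + 6)/(v^2 + 12*v + 35)
(3) = (b - 5)/(b - 7)
(4) = (y + 1)/(y - 1)
(5) = (z^2 + 12*z + 36)/(z^3 - 13*z^2 + 42*z)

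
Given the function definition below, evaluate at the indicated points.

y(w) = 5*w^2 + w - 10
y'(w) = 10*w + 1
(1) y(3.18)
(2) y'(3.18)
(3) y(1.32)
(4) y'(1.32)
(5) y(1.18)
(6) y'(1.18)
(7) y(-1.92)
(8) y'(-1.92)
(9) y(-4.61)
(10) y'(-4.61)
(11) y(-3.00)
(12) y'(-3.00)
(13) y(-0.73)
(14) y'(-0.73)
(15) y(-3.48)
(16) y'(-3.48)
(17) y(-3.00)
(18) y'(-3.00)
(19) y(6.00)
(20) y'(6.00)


(1) = 43.74
(2) = 32.80
(3) = 0.03
(4) = 14.20
(5) = -1.86
(6) = 12.80
(7) = 6.51
(8) = -18.20
(9) = 91.65
(10) = -45.10
(11) = 32.00
(12) = -29.00
(13) = -8.07
(14) = -6.30
(15) = 47.07
(16) = -33.80
(17) = 32.00
(18) = -29.00
(19) = 176.00
(20) = 61.00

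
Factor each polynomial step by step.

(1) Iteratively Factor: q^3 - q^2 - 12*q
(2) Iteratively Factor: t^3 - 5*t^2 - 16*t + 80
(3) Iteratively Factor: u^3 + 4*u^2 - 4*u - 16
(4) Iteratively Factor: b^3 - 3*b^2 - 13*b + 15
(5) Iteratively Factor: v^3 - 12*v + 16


(1) = (q + 3)*(q^2 - 4*q) = (q - 4)*(q + 3)*(q)
(2) = (t - 4)*(t^2 - t - 20) = (t - 4)*(t + 4)*(t - 5)
(3) = (u + 4)*(u^2 - 4) = (u - 2)*(u + 4)*(u + 2)
(4) = (b - 1)*(b^2 - 2*b - 15) = (b - 1)*(b + 3)*(b - 5)
(5) = (v + 4)*(v^2 - 4*v + 4) = (v - 2)*(v + 4)*(v - 2)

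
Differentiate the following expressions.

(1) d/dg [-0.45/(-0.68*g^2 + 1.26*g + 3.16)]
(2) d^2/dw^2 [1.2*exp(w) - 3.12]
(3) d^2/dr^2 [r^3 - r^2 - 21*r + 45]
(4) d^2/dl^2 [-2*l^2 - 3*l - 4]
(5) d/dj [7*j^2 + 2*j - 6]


(1) = (0.567 - 0.612*g)/(-0.68*g^2 + 1.26*g + 3.16)^2
(2) = 1.2*exp(w)
(3) = 6*r - 2
(4) = -4
(5) = 14*j + 2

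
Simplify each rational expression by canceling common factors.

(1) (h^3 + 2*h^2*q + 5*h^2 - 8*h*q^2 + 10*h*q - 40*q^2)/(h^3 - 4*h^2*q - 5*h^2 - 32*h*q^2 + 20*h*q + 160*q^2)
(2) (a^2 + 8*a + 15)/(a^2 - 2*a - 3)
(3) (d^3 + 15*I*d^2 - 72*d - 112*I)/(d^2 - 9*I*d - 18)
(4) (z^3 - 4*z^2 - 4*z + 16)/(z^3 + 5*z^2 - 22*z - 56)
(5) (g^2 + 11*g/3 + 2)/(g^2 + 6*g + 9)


(1) = (-h^2 + 2*h*q - 5*h + 10*q)/(-h^2 + 8*h*q + 5*h - 40*q)
(2) = (a^2 + 8*a + 15)/(a^2 - 2*a - 3)
(3) = (d^3 + 15*I*d^2 - 72*d - 112*I)/(d^2 - 9*I*d - 18)
(4) = (z - 2)/(z + 7)
(5) = (3*g + 2)/(3*g + 9)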